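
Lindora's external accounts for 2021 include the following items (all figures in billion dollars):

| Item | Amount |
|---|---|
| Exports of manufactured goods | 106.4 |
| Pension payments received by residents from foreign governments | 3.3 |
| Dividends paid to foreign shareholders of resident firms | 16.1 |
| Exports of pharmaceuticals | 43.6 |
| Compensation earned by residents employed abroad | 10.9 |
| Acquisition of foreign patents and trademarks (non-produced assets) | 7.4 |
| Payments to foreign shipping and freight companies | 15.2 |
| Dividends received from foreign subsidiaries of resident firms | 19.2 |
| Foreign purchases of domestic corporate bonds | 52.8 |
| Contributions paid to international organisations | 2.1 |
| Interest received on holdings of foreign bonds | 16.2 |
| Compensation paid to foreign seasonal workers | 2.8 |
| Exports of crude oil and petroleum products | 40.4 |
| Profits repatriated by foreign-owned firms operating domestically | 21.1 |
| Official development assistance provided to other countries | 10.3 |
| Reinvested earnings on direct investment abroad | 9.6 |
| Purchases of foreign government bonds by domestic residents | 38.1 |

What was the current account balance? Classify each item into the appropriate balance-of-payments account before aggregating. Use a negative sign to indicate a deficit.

182.0

Goods: 43.6 + 40.4 + 106.4 = 190.4
Services: -15.2
Primary income: 9.6 + 10.9 - 21.1 - 2.8 + 19.2 + 16.2 - 16.1 = 15.9
Secondary income: -2.1 - 10.3 + 3.3 = -9.1
Current account = 190.4 + (-15.2) + 15.9 + (-9.1) = 182.0
(Excluded from the current account — capital account: acquisition of foreign patents and trademarks (non-produced assets) 7.4; financial account: foreign purchases of domestic corporate bonds 52.8, purchases of foreign government bonds by domestic residents 38.1.)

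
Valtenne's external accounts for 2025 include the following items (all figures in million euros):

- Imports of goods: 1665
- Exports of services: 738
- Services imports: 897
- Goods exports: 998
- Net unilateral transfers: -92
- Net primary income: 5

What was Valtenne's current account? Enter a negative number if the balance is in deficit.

Goods balance = 998 - 1665 = -667
Services balance = 738 - 897 = -159
Trade balance (goods + services) = -667 + (-159) = -826
Net primary income = 5
Net secondary income = -92
Current account = -826 + 5 + (-92) = -913

-913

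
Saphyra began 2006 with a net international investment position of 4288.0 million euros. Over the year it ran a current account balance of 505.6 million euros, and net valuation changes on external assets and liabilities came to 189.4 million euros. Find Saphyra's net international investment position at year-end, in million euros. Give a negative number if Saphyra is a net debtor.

Change in NIIP = current account + net valuation change = 505.6 + 189.4 = 695.0
End-of-year NIIP = 4288.0 + 695.0 = 4983.0

4983.0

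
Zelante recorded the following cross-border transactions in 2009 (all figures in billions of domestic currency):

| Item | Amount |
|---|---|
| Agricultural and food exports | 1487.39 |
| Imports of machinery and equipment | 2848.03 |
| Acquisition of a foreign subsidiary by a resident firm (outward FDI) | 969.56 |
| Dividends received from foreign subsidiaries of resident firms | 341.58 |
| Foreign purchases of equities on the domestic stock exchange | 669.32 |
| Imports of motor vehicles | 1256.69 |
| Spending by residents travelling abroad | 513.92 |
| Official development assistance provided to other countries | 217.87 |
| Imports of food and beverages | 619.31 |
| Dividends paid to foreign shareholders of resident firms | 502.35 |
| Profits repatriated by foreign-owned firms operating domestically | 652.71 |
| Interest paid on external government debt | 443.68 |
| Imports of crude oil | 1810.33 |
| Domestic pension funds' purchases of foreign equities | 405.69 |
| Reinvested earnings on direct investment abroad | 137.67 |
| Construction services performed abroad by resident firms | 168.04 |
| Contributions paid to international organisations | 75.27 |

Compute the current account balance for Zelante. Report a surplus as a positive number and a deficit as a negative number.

Goods: -2848.03 + 1487.39 - 619.31 - 1810.33 - 1256.69 = -5046.97
Services: -513.92 + 168.04 = -345.88
Primary income: -443.68 - 652.71 - 502.35 + 341.58 + 137.67 = -1119.49
Secondary income: -75.27 - 217.87 = -293.14
Current account = (-5046.97) + (-345.88) + (-1119.49) + (-293.14) = -6805.48
(Excluded from the current account — financial account: acquisition of a foreign subsidiary by a resident firm (outward FDI) 969.56, foreign purchases of equities on the domestic stock exchange 669.32, domestic pension funds' purchases of foreign equities 405.69.)

-6805.48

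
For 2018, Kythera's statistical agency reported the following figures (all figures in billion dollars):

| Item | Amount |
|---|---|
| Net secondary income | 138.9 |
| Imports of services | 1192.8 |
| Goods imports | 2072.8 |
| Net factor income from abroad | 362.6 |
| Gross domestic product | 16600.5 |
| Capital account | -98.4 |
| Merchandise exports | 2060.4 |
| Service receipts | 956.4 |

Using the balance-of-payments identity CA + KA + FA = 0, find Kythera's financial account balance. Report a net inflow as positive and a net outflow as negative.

-154.3

Goods balance = 2060.4 - 2072.8 = -12.4
Services balance = 956.4 - 1192.8 = -236.4
Trade balance (goods + services) = -12.4 + (-236.4) = -248.8
Net primary income = 362.6
Net secondary income = 138.9
Current account = -248.8 + 362.6 + 138.9 = 252.7
Financial account = -(252.7 + (-98.4)) = -154.3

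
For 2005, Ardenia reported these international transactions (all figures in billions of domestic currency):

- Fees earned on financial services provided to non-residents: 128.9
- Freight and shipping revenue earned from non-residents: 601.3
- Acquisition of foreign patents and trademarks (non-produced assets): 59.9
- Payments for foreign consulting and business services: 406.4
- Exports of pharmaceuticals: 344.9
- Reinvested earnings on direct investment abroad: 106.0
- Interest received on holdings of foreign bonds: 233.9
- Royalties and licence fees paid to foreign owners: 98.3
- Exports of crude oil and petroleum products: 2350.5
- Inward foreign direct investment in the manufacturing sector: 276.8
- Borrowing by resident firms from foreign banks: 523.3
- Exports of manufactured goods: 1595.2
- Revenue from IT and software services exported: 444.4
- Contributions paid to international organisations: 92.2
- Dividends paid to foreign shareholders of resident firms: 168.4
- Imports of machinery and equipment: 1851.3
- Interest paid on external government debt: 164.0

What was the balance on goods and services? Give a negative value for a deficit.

Goods: 344.9 + 1595.2 - 1851.3 + 2350.5 = 2439.3
Services: 128.9 - 98.3 - 406.4 + 444.4 + 601.3 = 669.9
Trade balance = 2439.3 + 669.9 = 3109.2
(Excluded from the trade balance — capital account: acquisition of foreign patents and trademarks (non-produced assets) 59.9; primary income: reinvested earnings on direct investment abroad 106.0, interest received on holdings of foreign bonds 233.9, dividends paid to foreign shareholders of resident firms 168.4, interest paid on external government debt 164.0; financial account: inward foreign direct investment in the manufacturing sector 276.8, borrowing by resident firms from foreign banks 523.3; secondary income: contributions paid to international organisations 92.2.)

3109.2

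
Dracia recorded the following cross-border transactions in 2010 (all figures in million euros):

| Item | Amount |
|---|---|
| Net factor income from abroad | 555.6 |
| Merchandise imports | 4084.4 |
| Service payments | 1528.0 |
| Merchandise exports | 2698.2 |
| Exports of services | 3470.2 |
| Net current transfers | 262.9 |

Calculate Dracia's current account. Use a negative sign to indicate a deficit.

1374.5

Goods balance = 2698.2 - 4084.4 = -1386.2
Services balance = 3470.2 - 1528.0 = 1942.2
Trade balance (goods + services) = -1386.2 + 1942.2 = 556.0
Net primary income = 555.6
Net secondary income = 262.9
Current account = 556.0 + 555.6 + 262.9 = 1374.5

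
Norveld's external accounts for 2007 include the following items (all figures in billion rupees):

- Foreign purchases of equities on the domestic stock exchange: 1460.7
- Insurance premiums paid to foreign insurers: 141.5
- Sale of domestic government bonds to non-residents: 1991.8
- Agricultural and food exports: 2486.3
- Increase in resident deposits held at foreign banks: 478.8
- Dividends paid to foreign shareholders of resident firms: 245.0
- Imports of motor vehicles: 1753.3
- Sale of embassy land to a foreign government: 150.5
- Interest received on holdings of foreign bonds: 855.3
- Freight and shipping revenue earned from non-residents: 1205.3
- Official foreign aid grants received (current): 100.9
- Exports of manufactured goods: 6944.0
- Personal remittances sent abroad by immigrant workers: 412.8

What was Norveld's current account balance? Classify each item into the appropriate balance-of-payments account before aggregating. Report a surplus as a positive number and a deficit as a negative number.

9039.2

Goods: 2486.3 - 1753.3 + 6944.0 = 7677.0
Services: -141.5 + 1205.3 = 1063.8
Primary income: -245.0 + 855.3 = 610.3
Secondary income: -412.8 + 100.9 = -311.9
Current account = 7677.0 + 1063.8 + 610.3 + (-311.9) = 9039.2
(Excluded from the current account — financial account: foreign purchases of equities on the domestic stock exchange 1460.7, sale of domestic government bonds to non-residents 1991.8, increase in resident deposits held at foreign banks 478.8; capital account: sale of embassy land to a foreign government 150.5.)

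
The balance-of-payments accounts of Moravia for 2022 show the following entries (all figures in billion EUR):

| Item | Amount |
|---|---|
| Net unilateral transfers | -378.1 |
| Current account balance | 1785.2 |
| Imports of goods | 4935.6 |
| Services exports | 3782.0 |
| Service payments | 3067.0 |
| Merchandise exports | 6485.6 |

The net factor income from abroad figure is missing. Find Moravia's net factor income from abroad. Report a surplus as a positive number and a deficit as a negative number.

-101.7

Current account = goods balance + services balance + net primary income + net secondary income
Sum of the known components = 1886.9
Net factor income from abroad = CA - (known components) = 1785.2 - 1886.9 = -101.7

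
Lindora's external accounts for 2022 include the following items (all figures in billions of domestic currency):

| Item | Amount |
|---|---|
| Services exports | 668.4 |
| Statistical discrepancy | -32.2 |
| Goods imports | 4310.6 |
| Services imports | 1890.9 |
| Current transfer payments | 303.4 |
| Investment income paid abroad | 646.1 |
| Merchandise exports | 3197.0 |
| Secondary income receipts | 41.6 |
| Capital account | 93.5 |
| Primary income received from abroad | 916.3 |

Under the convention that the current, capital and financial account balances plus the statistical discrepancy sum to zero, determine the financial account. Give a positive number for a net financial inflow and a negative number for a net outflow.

Goods balance = 3197.0 - 4310.6 = -1113.6
Services balance = 668.4 - 1890.9 = -1222.5
Trade balance (goods + services) = -1113.6 + (-1222.5) = -2336.1
Net primary income = 916.3 - 646.1 = 270.2
Net secondary income = 41.6 - 303.4 = -261.8
Current account = -2336.1 + 270.2 + (-261.8) = -2327.7
Financial account = -(-2327.7 + 93.5 + (-32.2)) = 2266.4

2266.4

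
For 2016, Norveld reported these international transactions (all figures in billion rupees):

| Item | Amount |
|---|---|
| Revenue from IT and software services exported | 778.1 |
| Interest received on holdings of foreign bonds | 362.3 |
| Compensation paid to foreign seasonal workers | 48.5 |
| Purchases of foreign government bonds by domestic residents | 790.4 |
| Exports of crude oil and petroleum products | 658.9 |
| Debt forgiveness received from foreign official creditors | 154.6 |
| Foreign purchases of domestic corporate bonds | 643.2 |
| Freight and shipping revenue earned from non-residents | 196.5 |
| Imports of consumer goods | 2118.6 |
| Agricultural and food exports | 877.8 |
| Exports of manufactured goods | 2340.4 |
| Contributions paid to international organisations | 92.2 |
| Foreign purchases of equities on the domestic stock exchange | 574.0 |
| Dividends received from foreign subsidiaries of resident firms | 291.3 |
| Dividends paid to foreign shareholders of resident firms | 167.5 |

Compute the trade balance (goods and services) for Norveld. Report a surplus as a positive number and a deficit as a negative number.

2733.1

Goods: 2340.4 - 2118.6 + 658.9 + 877.8 = 1758.5
Services: 196.5 + 778.1 = 974.6
Trade balance = 1758.5 + 974.6 = 2733.1
(Excluded from the trade balance — primary income: interest received on holdings of foreign bonds 362.3, compensation paid to foreign seasonal workers 48.5, dividends received from foreign subsidiaries of resident firms 291.3, dividends paid to foreign shareholders of resident firms 167.5; financial account: purchases of foreign government bonds by domestic residents 790.4, foreign purchases of domestic corporate bonds 643.2, foreign purchases of equities on the domestic stock exchange 574.0; capital account: debt forgiveness received from foreign official creditors 154.6; secondary income: contributions paid to international organisations 92.2.)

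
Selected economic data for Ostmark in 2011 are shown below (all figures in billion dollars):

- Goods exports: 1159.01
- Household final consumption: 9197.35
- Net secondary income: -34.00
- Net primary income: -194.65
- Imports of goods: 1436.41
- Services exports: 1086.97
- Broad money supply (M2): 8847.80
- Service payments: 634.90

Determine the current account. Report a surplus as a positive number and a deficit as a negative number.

Goods balance = 1159.01 - 1436.41 = -277.40
Services balance = 1086.97 - 634.90 = 452.07
Trade balance (goods + services) = -277.40 + 452.07 = 174.67
Net primary income = -194.65
Net secondary income = -34.00
Current account = 174.67 + (-194.65) + (-34.00) = -53.98

-53.98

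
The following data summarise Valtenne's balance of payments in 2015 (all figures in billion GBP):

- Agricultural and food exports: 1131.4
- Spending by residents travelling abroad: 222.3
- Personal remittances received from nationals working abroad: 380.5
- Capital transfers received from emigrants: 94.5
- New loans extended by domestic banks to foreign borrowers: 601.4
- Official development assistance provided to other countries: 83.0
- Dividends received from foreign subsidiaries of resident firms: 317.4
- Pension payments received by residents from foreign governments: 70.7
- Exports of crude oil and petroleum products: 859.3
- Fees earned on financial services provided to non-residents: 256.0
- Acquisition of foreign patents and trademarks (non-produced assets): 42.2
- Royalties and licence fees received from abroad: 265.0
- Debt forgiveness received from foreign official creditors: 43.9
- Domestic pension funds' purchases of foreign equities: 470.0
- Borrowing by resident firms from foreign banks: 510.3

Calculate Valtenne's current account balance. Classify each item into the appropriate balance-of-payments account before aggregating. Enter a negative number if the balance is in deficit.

Goods: 1131.4 + 859.3 = 1990.7
Services: -222.3 + 256.0 + 265.0 = 298.7
Primary income: 317.4
Secondary income: 380.5 - 83.0 + 70.7 = 368.2
Current account = 1990.7 + 298.7 + 317.4 + 368.2 = 2975.0
(Excluded from the current account — capital account: capital transfers received from emigrants 94.5, acquisition of foreign patents and trademarks (non-produced assets) 42.2, debt forgiveness received from foreign official creditors 43.9; financial account: new loans extended by domestic banks to foreign borrowers 601.4, domestic pension funds' purchases of foreign equities 470.0, borrowing by resident firms from foreign banks 510.3.)

2975.0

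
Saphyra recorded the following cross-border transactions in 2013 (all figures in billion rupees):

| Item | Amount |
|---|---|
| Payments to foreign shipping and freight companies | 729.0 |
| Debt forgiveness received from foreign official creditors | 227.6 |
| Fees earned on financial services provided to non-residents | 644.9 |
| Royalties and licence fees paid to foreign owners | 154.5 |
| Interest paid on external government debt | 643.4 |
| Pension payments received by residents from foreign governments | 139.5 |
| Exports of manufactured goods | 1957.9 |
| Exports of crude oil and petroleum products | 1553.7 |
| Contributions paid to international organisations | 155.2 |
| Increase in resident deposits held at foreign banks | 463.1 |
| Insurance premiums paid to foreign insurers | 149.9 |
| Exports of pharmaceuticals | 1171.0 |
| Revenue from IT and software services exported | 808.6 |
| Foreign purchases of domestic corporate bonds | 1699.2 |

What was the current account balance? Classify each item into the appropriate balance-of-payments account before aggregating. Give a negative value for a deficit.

4443.6

Goods: 1171.0 + 1957.9 + 1553.7 = 4682.6
Services: -729.0 + 644.9 + 808.6 - 149.9 - 154.5 = 420.1
Primary income: -643.4
Secondary income: -155.2 + 139.5 = -15.7
Current account = 4682.6 + 420.1 + (-643.4) + (-15.7) = 4443.6
(Excluded from the current account — capital account: debt forgiveness received from foreign official creditors 227.6; financial account: increase in resident deposits held at foreign banks 463.1, foreign purchases of domestic corporate bonds 1699.2.)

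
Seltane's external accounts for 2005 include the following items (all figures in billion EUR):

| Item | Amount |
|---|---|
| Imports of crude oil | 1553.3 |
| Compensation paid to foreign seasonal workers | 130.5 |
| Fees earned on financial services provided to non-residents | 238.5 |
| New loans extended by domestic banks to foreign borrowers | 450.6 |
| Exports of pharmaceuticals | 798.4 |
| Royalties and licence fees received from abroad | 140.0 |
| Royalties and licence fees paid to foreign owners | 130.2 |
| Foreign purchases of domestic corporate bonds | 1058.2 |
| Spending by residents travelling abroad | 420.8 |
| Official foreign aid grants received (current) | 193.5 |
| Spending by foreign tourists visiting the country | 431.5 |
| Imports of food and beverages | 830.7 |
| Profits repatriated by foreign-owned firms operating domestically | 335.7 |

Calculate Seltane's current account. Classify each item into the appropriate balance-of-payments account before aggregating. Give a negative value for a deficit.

Goods: 798.4 - 1553.3 - 830.7 = -1585.6
Services: 140.0 - 420.8 + 238.5 + 431.5 - 130.2 = 259.0
Primary income: -335.7 - 130.5 = -466.2
Secondary income: 193.5
Current account = (-1585.6) + 259.0 + (-466.2) + 193.5 = -1599.3
(Excluded from the current account — financial account: new loans extended by domestic banks to foreign borrowers 450.6, foreign purchases of domestic corporate bonds 1058.2.)

-1599.3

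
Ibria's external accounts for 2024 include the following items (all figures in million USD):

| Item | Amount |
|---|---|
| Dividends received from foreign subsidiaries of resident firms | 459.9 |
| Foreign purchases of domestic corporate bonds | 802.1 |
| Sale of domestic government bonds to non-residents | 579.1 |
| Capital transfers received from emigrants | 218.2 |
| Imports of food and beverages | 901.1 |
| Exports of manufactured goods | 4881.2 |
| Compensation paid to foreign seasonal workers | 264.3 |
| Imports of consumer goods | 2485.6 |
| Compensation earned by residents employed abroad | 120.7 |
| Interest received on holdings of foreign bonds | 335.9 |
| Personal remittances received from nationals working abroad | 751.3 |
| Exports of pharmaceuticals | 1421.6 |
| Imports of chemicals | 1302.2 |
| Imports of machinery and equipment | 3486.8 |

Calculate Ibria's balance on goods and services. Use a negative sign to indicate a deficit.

Goods: -2485.6 + 1421.6 - 901.1 - 1302.2 + 4881.2 - 3486.8 = -1872.9
Trade balance = -1872.9 + 0.0 = -1872.9
(Excluded from the trade balance — primary income: dividends received from foreign subsidiaries of resident firms 459.9, compensation paid to foreign seasonal workers 264.3, compensation earned by residents employed abroad 120.7, interest received on holdings of foreign bonds 335.9; financial account: foreign purchases of domestic corporate bonds 802.1, sale of domestic government bonds to non-residents 579.1; capital account: capital transfers received from emigrants 218.2; secondary income: personal remittances received from nationals working abroad 751.3.)

-1872.9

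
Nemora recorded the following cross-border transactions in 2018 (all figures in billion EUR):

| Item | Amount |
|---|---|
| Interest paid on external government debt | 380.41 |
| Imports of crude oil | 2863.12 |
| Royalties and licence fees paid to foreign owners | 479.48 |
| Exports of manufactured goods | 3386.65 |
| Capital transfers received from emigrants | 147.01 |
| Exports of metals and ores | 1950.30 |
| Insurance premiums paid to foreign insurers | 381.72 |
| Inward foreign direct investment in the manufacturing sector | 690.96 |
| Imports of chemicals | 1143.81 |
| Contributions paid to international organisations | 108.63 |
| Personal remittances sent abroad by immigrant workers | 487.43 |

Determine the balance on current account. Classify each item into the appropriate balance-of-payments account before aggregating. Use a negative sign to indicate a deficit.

Goods: -1143.81 + 1950.30 - 2863.12 + 3386.65 = 1330.02
Services: -479.48 - 381.72 = -861.20
Primary income: -380.41
Secondary income: -487.43 - 108.63 = -596.06
Current account = 1330.02 + (-861.20) + (-380.41) + (-596.06) = -507.65
(Excluded from the current account — capital account: capital transfers received from emigrants 147.01; financial account: inward foreign direct investment in the manufacturing sector 690.96.)

-507.65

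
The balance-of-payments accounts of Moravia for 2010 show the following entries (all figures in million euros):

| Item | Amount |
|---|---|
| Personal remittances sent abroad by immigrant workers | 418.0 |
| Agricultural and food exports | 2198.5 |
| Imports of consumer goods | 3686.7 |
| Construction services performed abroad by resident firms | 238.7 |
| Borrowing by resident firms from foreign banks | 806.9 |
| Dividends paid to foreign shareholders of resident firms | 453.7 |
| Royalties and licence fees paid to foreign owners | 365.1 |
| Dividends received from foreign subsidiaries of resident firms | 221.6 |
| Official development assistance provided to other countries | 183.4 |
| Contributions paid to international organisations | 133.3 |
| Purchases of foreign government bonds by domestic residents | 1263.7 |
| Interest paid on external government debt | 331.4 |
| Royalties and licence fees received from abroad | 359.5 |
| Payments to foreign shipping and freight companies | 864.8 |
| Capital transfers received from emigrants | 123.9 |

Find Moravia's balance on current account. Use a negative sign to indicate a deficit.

-3418.1

Goods: 2198.5 - 3686.7 = -1488.2
Services: 238.7 + 359.5 - 864.8 - 365.1 = -631.7
Primary income: -453.7 - 331.4 + 221.6 = -563.5
Secondary income: -183.4 - 418.0 - 133.3 = -734.7
Current account = (-1488.2) + (-631.7) + (-563.5) + (-734.7) = -3418.1
(Excluded from the current account — financial account: borrowing by resident firms from foreign banks 806.9, purchases of foreign government bonds by domestic residents 1263.7; capital account: capital transfers received from emigrants 123.9.)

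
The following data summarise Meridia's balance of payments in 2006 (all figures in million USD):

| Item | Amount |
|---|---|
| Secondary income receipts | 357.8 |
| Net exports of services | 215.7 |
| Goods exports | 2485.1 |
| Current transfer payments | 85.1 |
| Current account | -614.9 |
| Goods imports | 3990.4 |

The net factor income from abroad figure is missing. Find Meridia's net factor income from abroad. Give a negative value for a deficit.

402.0

Current account = goods balance + services balance + net primary income + net secondary income
Sum of the known components = -1016.9
Net factor income from abroad = CA - (known components) = -614.9 - (-1016.9) = 402.0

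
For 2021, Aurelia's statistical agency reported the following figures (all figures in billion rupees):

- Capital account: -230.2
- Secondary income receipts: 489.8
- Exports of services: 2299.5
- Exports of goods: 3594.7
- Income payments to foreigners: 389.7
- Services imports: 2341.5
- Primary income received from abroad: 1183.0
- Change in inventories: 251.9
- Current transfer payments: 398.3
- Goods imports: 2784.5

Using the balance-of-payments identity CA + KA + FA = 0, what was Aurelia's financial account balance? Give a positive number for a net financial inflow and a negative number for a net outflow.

-1422.8

Goods balance = 3594.7 - 2784.5 = 810.2
Services balance = 2299.5 - 2341.5 = -42.0
Trade balance (goods + services) = 810.2 + (-42.0) = 768.2
Net primary income = 1183.0 - 389.7 = 793.3
Net secondary income = 489.8 - 398.3 = 91.5
Current account = 768.2 + 793.3 + 91.5 = 1653.0
Financial account = -(1653.0 + (-230.2)) = -1422.8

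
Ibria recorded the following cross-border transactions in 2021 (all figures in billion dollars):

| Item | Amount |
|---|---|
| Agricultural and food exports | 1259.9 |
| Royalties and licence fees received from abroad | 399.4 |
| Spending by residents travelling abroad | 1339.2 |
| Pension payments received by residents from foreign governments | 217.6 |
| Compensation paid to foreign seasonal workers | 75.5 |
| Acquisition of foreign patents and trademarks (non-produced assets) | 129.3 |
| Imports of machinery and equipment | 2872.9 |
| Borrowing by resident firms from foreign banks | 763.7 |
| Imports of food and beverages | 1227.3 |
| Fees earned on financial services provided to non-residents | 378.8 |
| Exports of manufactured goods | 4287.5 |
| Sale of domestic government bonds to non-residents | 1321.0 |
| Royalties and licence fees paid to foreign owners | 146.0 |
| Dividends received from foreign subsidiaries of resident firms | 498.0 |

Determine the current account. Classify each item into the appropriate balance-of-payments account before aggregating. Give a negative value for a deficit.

Goods: -2872.9 - 1227.3 + 4287.5 + 1259.9 = 1447.2
Services: -1339.2 + 399.4 - 146.0 + 378.8 = -707.0
Primary income: -75.5 + 498.0 = 422.5
Secondary income: 217.6
Current account = 1447.2 + (-707.0) + 422.5 + 217.6 = 1380.3
(Excluded from the current account — capital account: acquisition of foreign patents and trademarks (non-produced assets) 129.3; financial account: borrowing by resident firms from foreign banks 763.7, sale of domestic government bonds to non-residents 1321.0.)

1380.3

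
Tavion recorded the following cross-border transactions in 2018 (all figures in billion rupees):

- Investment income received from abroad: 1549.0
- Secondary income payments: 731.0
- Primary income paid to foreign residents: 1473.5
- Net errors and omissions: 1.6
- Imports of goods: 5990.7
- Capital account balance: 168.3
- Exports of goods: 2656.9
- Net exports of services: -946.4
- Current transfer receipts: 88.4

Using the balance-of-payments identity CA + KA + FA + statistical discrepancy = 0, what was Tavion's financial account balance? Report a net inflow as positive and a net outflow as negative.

Goods balance = 2656.9 - 5990.7 = -3333.8
Services balance = -946.4
Trade balance (goods + services) = -3333.8 + (-946.4) = -4280.2
Net primary income = 1549.0 - 1473.5 = 75.5
Net secondary income = 88.4 - 731.0 = -642.6
Current account = -4280.2 + 75.5 + (-642.6) = -4847.3
Financial account = -(-4847.3 + 168.3 + 1.6) = 4677.4

4677.4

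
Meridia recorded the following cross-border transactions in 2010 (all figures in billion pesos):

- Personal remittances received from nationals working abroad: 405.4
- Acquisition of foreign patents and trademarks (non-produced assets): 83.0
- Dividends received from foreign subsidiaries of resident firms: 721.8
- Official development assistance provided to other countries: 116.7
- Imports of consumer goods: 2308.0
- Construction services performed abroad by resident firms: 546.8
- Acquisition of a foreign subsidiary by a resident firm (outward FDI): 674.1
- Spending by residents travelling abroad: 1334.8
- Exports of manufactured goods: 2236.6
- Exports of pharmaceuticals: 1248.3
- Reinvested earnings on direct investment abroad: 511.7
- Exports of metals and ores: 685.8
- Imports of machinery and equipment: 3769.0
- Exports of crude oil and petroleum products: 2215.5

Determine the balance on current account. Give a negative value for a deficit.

Goods: 2236.6 + 2215.5 - 3769.0 + 685.8 - 2308.0 + 1248.3 = 309.2
Services: -1334.8 + 546.8 = -788.0
Primary income: 511.7 + 721.8 = 1233.5
Secondary income: -116.7 + 405.4 = 288.7
Current account = 309.2 + (-788.0) + 1233.5 + 288.7 = 1043.4
(Excluded from the current account — capital account: acquisition of foreign patents and trademarks (non-produced assets) 83.0; financial account: acquisition of a foreign subsidiary by a resident firm (outward FDI) 674.1.)

1043.4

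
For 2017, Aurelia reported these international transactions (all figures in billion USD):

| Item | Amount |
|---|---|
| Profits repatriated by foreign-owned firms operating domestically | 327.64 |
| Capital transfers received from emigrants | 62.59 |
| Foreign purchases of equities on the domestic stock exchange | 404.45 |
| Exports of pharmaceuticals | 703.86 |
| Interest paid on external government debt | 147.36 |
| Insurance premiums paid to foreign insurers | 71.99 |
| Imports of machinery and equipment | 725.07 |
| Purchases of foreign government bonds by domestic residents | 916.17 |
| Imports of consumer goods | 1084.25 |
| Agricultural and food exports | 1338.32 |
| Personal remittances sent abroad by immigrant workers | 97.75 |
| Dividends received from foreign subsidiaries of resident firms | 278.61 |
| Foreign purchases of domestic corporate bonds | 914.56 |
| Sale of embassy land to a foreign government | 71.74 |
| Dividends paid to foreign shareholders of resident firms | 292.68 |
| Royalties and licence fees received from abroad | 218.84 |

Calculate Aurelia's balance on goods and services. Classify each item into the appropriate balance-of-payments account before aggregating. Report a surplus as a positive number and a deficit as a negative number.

Goods: -1084.25 + 703.86 - 725.07 + 1338.32 = 232.86
Services: 218.84 - 71.99 = 146.85
Trade balance = 232.86 + 146.85 = 379.71
(Excluded from the trade balance — primary income: profits repatriated by foreign-owned firms operating domestically 327.64, interest paid on external government debt 147.36, dividends received from foreign subsidiaries of resident firms 278.61, dividends paid to foreign shareholders of resident firms 292.68; capital account: capital transfers received from emigrants 62.59, sale of embassy land to a foreign government 71.74; financial account: foreign purchases of equities on the domestic stock exchange 404.45, purchases of foreign government bonds by domestic residents 916.17, foreign purchases of domestic corporate bonds 914.56; secondary income: personal remittances sent abroad by immigrant workers 97.75.)

379.71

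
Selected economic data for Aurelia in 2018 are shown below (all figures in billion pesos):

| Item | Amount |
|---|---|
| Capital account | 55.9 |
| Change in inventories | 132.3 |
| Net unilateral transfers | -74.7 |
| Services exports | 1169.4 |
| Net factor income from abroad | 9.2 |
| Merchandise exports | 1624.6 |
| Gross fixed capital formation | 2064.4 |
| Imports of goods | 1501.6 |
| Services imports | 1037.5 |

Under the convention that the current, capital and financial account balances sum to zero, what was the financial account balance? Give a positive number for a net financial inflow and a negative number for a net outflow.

Goods balance = 1624.6 - 1501.6 = 123.0
Services balance = 1169.4 - 1037.5 = 131.9
Trade balance (goods + services) = 123.0 + 131.9 = 254.9
Net primary income = 9.2
Net secondary income = -74.7
Current account = 254.9 + 9.2 + (-74.7) = 189.4
Financial account = -(189.4 + 55.9) = -245.3

-245.3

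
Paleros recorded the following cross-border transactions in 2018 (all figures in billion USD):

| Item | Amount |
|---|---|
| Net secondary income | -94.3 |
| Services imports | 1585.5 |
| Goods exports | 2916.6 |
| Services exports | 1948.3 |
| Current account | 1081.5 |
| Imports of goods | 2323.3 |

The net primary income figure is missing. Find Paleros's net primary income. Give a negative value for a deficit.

Current account = goods balance + services balance + net primary income + net secondary income
Sum of the known components = 861.8
Net primary income = CA - (known components) = 1081.5 - 861.8 = 219.7

219.7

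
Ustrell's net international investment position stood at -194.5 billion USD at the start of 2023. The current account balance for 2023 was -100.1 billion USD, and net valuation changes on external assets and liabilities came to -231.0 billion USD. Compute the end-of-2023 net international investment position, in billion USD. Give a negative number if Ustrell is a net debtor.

-525.6

Change in NIIP = current account + net valuation change = -100.1 + (-231.0) = -331.1
End-of-year NIIP = -194.5 + (-331.1) = -525.6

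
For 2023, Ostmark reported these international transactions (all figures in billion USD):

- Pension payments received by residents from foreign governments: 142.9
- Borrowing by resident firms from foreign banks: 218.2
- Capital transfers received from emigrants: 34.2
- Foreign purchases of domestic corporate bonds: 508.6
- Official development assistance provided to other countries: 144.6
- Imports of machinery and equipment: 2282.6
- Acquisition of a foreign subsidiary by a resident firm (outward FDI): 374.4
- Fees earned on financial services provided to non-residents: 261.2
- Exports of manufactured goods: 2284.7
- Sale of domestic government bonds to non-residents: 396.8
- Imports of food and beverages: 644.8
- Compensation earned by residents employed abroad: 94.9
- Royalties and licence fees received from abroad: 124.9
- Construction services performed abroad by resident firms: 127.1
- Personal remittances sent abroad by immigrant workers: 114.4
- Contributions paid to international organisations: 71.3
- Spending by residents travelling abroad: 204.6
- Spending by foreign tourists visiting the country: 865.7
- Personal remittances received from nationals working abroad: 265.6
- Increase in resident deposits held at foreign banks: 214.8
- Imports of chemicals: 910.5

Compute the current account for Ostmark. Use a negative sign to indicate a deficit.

Goods: -644.8 + 2284.7 - 2282.6 - 910.5 = -1553.2
Services: 865.7 + 127.1 + 124.9 + 261.2 - 204.6 = 1174.3
Primary income: 94.9
Secondary income: -144.6 + 142.9 - 71.3 - 114.4 + 265.6 = 78.2
Current account = (-1553.2) + 1174.3 + 94.9 + 78.2 = -205.8
(Excluded from the current account — financial account: borrowing by resident firms from foreign banks 218.2, foreign purchases of domestic corporate bonds 508.6, acquisition of a foreign subsidiary by a resident firm (outward FDI) 374.4, sale of domestic government bonds to non-residents 396.8, increase in resident deposits held at foreign banks 214.8; capital account: capital transfers received from emigrants 34.2.)

-205.8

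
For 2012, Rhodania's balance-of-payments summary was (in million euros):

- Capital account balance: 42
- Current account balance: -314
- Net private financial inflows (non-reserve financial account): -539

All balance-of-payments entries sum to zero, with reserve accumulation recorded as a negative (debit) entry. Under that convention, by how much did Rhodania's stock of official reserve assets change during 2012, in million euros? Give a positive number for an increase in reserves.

-811

Official reserve transactions balance = -((-314) + 42 + (-539)) = 811
An accumulation of reserves is recorded as a debit (negative entry), so the change in the stock of reserves is the negative of that balance.
Change in official reserves = -(811) = -811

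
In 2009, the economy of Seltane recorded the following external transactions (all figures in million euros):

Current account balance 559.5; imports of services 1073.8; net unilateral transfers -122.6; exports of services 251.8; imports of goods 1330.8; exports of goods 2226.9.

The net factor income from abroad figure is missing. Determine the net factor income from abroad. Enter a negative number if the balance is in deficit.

Current account = goods balance + services balance + net primary income + net secondary income
Sum of the known components = -48.5
Net factor income from abroad = CA - (known components) = 559.5 - (-48.5) = 608.0

608.0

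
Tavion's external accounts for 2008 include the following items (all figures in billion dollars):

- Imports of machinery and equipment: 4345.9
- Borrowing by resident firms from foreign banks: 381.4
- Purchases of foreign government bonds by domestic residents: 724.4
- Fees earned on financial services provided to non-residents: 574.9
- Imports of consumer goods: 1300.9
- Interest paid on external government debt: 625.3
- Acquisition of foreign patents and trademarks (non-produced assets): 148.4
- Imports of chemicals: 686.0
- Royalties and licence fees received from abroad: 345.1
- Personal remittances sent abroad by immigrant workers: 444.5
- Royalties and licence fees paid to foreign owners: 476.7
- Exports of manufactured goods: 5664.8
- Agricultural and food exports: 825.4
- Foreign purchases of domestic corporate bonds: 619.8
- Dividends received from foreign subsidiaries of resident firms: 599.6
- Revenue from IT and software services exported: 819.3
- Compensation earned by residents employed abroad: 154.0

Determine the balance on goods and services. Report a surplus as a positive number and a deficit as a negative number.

1420.0

Goods: 5664.8 + 825.4 - 1300.9 - 686.0 - 4345.9 = 157.4
Services: 574.9 + 819.3 - 476.7 + 345.1 = 1262.6
Trade balance = 157.4 + 1262.6 = 1420.0
(Excluded from the trade balance — financial account: borrowing by resident firms from foreign banks 381.4, purchases of foreign government bonds by domestic residents 724.4, foreign purchases of domestic corporate bonds 619.8; primary income: interest paid on external government debt 625.3, dividends received from foreign subsidiaries of resident firms 599.6, compensation earned by residents employed abroad 154.0; capital account: acquisition of foreign patents and trademarks (non-produced assets) 148.4; secondary income: personal remittances sent abroad by immigrant workers 444.5.)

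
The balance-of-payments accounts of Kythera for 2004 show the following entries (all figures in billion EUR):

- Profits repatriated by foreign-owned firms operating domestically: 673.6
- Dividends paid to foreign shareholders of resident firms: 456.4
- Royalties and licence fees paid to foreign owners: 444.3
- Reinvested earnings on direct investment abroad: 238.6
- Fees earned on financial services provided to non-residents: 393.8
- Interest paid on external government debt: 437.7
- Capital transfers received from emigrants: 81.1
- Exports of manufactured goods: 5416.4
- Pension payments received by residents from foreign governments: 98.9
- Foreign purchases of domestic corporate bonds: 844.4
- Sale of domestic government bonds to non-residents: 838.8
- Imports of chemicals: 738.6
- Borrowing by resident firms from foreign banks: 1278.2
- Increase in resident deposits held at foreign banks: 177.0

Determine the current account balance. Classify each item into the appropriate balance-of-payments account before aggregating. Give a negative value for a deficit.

3397.1

Goods: 5416.4 - 738.6 = 4677.8
Services: 393.8 - 444.3 = -50.5
Primary income: 238.6 - 673.6 - 437.7 - 456.4 = -1329.1
Secondary income: 98.9
Current account = 4677.8 + (-50.5) + (-1329.1) + 98.9 = 3397.1
(Excluded from the current account — capital account: capital transfers received from emigrants 81.1; financial account: foreign purchases of domestic corporate bonds 844.4, sale of domestic government bonds to non-residents 838.8, borrowing by resident firms from foreign banks 1278.2, increase in resident deposits held at foreign banks 177.0.)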